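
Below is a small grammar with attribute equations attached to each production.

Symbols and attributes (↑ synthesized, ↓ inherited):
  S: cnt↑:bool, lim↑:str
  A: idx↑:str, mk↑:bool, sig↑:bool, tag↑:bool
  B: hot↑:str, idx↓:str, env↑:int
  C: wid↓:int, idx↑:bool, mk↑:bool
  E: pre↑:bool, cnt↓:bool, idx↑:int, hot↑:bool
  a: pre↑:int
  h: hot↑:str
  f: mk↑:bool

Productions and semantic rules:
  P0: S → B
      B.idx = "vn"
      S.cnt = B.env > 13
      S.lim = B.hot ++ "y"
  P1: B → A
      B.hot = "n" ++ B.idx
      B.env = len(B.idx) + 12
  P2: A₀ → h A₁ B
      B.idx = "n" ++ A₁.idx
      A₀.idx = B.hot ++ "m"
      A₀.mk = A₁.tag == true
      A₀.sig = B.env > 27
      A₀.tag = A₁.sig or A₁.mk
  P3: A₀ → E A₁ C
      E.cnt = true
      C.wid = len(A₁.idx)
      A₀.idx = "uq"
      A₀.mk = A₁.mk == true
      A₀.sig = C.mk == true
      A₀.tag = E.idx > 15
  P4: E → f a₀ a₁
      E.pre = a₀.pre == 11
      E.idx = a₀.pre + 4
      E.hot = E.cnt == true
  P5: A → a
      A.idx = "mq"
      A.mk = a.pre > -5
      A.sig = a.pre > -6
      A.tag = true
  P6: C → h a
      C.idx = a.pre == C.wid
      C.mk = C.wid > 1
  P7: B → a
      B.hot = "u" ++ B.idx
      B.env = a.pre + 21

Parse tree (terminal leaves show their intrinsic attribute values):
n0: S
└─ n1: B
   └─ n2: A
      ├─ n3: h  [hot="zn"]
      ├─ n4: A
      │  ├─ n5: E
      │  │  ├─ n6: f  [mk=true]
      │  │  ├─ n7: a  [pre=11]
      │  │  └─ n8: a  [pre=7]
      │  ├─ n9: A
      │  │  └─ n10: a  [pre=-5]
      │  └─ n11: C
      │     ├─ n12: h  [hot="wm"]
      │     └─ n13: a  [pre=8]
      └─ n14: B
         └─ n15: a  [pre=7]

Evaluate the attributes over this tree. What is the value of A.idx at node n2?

1. n1.idx = "vn"  ["vn"]
2. n3.hot = "zn"  [terminal]
3. n5.cnt = true  [true]
4. n6.mk = true  [terminal]
5. n7.pre = 11  [terminal]
6. n8.pre = 7  [terminal]
7. n5.pre = true  [a₀.pre == 11]
8. n5.idx = 15  [a₀.pre + 4]
9. n5.hot = true  [E.cnt == true]
10. n10.pre = -5  [terminal]
11. n9.idx = "mq"  ["mq"]
12. n9.mk = false  [a.pre > -5]
13. n9.sig = true  [a.pre > -6]
14. n9.tag = true  [true]
15. n11.wid = 2  [len(A₁.idx)]
16. n12.hot = "wm"  [terminal]
17. n13.pre = 8  [terminal]
18. n11.idx = false  [a.pre == C.wid]
19. n11.mk = true  [C.wid > 1]
20. n4.idx = "uq"  ["uq"]
21. n4.mk = false  [A₁.mk == true]
22. n4.sig = true  [C.mk == true]
23. n4.tag = false  [E.idx > 15]
24. n14.idx = "nuq"  ["n" ++ A₁.idx]
25. n15.pre = 7  [terminal]
26. n14.hot = "unuq"  ["u" ++ B.idx]
27. n14.env = 28  [a.pre + 21]
28. n2.idx = "unuqm"  [B.hot ++ "m"]
29. n2.mk = false  [A₁.tag == true]
30. n2.sig = true  [B.env > 27]
31. n2.tag = true  [A₁.sig or A₁.mk]
32. n1.hot = "nvn"  ["n" ++ B.idx]
33. n1.env = 14  [len(B.idx) + 12]
34. n0.cnt = true  [B.env > 13]
35. n0.lim = "nvny"  [B.hot ++ "y"]

"unuqm"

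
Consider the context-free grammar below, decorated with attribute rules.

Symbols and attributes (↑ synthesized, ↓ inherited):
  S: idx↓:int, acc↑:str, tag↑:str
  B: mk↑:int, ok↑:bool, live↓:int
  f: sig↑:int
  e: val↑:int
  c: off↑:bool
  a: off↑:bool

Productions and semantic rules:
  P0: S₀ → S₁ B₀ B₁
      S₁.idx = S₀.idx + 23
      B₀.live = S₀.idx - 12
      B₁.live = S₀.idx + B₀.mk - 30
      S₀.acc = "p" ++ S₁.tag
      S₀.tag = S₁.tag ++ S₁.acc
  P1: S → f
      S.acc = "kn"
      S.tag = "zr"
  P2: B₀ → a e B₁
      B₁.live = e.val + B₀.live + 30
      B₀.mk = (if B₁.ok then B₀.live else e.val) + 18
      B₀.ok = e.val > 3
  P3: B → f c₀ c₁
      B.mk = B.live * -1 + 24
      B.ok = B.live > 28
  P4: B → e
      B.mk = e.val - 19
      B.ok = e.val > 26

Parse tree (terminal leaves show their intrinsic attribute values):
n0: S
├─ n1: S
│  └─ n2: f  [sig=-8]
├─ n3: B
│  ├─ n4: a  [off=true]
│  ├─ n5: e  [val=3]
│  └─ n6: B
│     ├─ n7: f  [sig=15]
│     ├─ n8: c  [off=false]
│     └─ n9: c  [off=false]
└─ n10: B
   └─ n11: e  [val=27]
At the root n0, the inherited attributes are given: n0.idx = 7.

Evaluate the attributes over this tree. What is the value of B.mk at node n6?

1. n0.idx = 7  [given at root]
2. n1.idx = 30  [S₀.idx + 23]
3. n2.sig = -8  [terminal]
4. n1.acc = "kn"  ["kn"]
5. n1.tag = "zr"  ["zr"]
6. n3.live = -5  [S₀.idx - 12]
7. n4.off = true  [terminal]
8. n5.val = 3  [terminal]
9. n6.live = 28  [e.val + B₀.live + 30]
10. n7.sig = 15  [terminal]
11. n8.off = false  [terminal]
12. n9.off = false  [terminal]
13. n6.mk = -4  [B.live * -1 + 24]
14. n6.ok = false  [B.live > 28]
15. n3.mk = 21  [(if B₁.ok then B₀.live else e.val) + 18]
16. n3.ok = false  [e.val > 3]
17. n10.live = -2  [S₀.idx + B₀.mk - 30]
18. n11.val = 27  [terminal]
19. n10.mk = 8  [e.val - 19]
20. n10.ok = true  [e.val > 26]
21. n0.acc = "pzr"  ["p" ++ S₁.tag]
22. n0.tag = "zrkn"  [S₁.tag ++ S₁.acc]

-4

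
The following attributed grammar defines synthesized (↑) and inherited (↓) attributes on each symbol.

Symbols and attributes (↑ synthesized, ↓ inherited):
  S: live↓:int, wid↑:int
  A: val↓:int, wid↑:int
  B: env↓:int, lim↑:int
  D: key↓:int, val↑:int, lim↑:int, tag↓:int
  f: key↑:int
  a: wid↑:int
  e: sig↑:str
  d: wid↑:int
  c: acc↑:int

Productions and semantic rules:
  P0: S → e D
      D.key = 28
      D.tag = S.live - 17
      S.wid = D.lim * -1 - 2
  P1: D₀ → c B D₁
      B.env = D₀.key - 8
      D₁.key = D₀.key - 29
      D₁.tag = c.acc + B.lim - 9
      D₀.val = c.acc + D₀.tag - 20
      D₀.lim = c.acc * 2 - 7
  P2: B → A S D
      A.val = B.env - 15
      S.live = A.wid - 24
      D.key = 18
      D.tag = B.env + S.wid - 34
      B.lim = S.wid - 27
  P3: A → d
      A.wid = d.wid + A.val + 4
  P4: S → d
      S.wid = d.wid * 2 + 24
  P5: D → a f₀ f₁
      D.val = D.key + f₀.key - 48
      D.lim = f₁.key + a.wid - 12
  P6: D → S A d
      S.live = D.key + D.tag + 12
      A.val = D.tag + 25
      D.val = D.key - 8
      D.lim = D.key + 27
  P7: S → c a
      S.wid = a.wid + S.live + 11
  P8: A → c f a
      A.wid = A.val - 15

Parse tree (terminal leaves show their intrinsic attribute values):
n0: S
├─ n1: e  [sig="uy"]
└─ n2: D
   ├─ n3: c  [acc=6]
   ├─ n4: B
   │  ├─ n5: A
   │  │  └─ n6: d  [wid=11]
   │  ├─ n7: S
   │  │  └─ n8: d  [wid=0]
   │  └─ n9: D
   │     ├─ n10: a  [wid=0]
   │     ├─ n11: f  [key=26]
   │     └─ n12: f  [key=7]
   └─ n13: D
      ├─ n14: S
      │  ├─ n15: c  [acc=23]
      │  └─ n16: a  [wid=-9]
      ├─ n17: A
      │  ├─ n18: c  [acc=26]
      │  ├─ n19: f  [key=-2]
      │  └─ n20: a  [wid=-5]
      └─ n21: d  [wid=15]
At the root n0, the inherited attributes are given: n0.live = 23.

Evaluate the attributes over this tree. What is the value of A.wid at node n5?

20

1. n0.live = 23  [given at root]
2. n1.sig = "uy"  [terminal]
3. n2.key = 28  [28]
4. n2.tag = 6  [S.live - 17]
5. n3.acc = 6  [terminal]
6. n4.env = 20  [D₀.key - 8]
7. n5.val = 5  [B.env - 15]
8. n6.wid = 11  [terminal]
9. n5.wid = 20  [d.wid + A.val + 4]
10. n7.live = -4  [A.wid - 24]
11. n8.wid = 0  [terminal]
12. n7.wid = 24  [d.wid * 2 + 24]
13. n9.key = 18  [18]
14. n9.tag = 10  [B.env + S.wid - 34]
15. n10.wid = 0  [terminal]
16. n11.key = 26  [terminal]
17. n12.key = 7  [terminal]
18. n9.val = -4  [D.key + f₀.key - 48]
19. n9.lim = -5  [f₁.key + a.wid - 12]
20. n4.lim = -3  [S.wid - 27]
21. n13.key = -1  [D₀.key - 29]
22. n13.tag = -6  [c.acc + B.lim - 9]
23. n14.live = 5  [D.key + D.tag + 12]
24. n15.acc = 23  [terminal]
25. n16.wid = -9  [terminal]
26. n14.wid = 7  [a.wid + S.live + 11]
27. n17.val = 19  [D.tag + 25]
28. n18.acc = 26  [terminal]
29. n19.key = -2  [terminal]
30. n20.wid = -5  [terminal]
31. n17.wid = 4  [A.val - 15]
32. n21.wid = 15  [terminal]
33. n13.val = -9  [D.key - 8]
34. n13.lim = 26  [D.key + 27]
35. n2.val = -8  [c.acc + D₀.tag - 20]
36. n2.lim = 5  [c.acc * 2 - 7]
37. n0.wid = -7  [D.lim * -1 - 2]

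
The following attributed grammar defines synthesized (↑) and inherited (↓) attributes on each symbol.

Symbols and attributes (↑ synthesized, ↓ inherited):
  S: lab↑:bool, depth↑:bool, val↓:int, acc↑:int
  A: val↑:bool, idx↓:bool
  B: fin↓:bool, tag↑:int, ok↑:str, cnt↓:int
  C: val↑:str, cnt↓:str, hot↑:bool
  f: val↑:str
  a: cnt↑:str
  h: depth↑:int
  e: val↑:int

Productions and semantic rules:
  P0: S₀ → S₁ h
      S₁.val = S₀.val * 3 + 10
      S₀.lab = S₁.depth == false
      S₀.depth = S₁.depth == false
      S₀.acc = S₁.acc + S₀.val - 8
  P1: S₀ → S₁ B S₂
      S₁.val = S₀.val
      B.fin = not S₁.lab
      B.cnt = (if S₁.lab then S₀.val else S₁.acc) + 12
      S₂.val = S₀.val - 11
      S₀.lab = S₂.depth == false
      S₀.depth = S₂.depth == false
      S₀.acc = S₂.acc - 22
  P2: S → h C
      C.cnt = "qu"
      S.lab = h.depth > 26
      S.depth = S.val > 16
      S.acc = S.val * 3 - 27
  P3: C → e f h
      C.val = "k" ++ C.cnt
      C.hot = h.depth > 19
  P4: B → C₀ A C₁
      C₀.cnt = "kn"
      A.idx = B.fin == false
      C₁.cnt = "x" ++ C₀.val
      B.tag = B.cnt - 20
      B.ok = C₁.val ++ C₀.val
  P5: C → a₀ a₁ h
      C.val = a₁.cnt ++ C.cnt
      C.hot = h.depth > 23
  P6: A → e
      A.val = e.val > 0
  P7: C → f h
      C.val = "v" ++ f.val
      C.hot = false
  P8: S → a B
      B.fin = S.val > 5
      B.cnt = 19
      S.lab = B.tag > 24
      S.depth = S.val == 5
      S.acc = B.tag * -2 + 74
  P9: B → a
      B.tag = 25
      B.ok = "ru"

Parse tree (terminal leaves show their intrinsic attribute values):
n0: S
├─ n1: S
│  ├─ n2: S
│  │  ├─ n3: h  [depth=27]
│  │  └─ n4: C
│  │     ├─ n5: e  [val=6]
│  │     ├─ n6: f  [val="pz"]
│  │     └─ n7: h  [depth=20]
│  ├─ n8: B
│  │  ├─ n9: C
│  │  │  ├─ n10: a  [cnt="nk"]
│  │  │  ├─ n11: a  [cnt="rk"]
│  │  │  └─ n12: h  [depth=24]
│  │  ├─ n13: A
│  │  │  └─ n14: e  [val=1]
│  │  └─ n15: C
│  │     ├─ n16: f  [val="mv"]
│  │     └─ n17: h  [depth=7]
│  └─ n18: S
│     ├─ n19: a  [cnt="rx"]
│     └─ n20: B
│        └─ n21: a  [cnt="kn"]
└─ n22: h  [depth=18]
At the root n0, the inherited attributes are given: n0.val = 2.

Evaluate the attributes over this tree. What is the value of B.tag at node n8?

8

1. n0.val = 2  [given at root]
2. n1.val = 16  [S₀.val * 3 + 10]
3. n2.val = 16  [S₀.val]
4. n3.depth = 27  [terminal]
5. n4.cnt = "qu"  ["qu"]
6. n5.val = 6  [terminal]
7. n6.val = "pz"  [terminal]
8. n7.depth = 20  [terminal]
9. n4.val = "kqu"  ["k" ++ C.cnt]
10. n4.hot = true  [h.depth > 19]
11. n2.lab = true  [h.depth > 26]
12. n2.depth = false  [S.val > 16]
13. n2.acc = 21  [S.val * 3 - 27]
14. n8.fin = false  [not S₁.lab]
15. n8.cnt = 28  [(if S₁.lab then S₀.val else S₁.acc) + 12]
16. n9.cnt = "kn"  ["kn"]
17. n10.cnt = "nk"  [terminal]
18. n11.cnt = "rk"  [terminal]
19. n12.depth = 24  [terminal]
20. n9.val = "rkkn"  [a₁.cnt ++ C.cnt]
21. n9.hot = true  [h.depth > 23]
22. n13.idx = true  [B.fin == false]
23. n14.val = 1  [terminal]
24. n13.val = true  [e.val > 0]
25. n15.cnt = "xrkkn"  ["x" ++ C₀.val]
26. n16.val = "mv"  [terminal]
27. n17.depth = 7  [terminal]
28. n15.val = "vmv"  ["v" ++ f.val]
29. n15.hot = false  [false]
30. n8.tag = 8  [B.cnt - 20]
31. n8.ok = "vmvrkkn"  [C₁.val ++ C₀.val]
32. n18.val = 5  [S₀.val - 11]
33. n19.cnt = "rx"  [terminal]
34. n20.fin = false  [S.val > 5]
35. n20.cnt = 19  [19]
36. n21.cnt = "kn"  [terminal]
37. n20.tag = 25  [25]
38. n20.ok = "ru"  ["ru"]
39. n18.lab = true  [B.tag > 24]
40. n18.depth = true  [S.val == 5]
41. n18.acc = 24  [B.tag * -2 + 74]
42. n1.lab = false  [S₂.depth == false]
43. n1.depth = false  [S₂.depth == false]
44. n1.acc = 2  [S₂.acc - 22]
45. n22.depth = 18  [terminal]
46. n0.lab = true  [S₁.depth == false]
47. n0.depth = true  [S₁.depth == false]
48. n0.acc = -4  [S₁.acc + S₀.val - 8]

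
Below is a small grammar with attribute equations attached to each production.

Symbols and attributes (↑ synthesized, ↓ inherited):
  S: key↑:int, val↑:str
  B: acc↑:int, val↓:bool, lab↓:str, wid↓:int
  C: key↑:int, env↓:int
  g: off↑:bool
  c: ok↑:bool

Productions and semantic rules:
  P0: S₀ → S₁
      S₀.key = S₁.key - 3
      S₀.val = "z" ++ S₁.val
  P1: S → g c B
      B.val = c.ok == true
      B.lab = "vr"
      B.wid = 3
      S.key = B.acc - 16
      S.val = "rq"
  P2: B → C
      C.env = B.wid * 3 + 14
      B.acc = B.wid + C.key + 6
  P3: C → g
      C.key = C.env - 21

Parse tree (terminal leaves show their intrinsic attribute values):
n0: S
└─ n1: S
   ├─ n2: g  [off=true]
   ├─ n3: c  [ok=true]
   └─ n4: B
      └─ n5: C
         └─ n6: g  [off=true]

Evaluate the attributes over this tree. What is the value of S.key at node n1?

-5

1. n2.off = true  [terminal]
2. n3.ok = true  [terminal]
3. n4.val = true  [c.ok == true]
4. n4.lab = "vr"  ["vr"]
5. n4.wid = 3  [3]
6. n5.env = 23  [B.wid * 3 + 14]
7. n6.off = true  [terminal]
8. n5.key = 2  [C.env - 21]
9. n4.acc = 11  [B.wid + C.key + 6]
10. n1.key = -5  [B.acc - 16]
11. n1.val = "rq"  ["rq"]
12. n0.key = -8  [S₁.key - 3]
13. n0.val = "zrq"  ["z" ++ S₁.val]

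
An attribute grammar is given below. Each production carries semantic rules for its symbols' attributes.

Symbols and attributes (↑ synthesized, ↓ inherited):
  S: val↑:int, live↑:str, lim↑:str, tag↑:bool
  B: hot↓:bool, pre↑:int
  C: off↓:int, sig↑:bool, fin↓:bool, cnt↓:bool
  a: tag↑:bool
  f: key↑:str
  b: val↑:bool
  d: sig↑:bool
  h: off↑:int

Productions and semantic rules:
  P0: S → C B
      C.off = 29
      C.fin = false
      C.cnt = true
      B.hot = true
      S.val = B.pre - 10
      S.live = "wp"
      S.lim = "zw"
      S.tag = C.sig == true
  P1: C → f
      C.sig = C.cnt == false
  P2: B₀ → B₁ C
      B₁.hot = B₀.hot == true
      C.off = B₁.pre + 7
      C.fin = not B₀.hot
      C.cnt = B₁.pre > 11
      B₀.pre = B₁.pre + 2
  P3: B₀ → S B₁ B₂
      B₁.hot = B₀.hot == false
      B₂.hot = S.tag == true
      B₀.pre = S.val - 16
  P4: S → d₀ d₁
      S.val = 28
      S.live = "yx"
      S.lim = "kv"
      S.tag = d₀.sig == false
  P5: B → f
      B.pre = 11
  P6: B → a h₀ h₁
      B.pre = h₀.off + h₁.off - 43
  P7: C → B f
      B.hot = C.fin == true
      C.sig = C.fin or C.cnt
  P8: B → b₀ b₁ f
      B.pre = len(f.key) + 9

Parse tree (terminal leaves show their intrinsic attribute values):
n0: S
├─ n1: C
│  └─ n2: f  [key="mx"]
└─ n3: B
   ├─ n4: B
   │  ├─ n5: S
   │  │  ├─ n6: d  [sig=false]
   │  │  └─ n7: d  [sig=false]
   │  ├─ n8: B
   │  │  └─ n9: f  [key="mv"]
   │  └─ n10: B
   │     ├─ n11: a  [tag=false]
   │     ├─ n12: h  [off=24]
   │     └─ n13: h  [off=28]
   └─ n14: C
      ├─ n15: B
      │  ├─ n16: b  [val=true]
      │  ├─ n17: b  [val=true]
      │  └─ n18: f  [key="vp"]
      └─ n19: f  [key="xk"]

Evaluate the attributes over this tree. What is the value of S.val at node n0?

4

1. n1.off = 29  [29]
2. n1.fin = false  [false]
3. n1.cnt = true  [true]
4. n2.key = "mx"  [terminal]
5. n1.sig = false  [C.cnt == false]
6. n3.hot = true  [true]
7. n4.hot = true  [B₀.hot == true]
8. n6.sig = false  [terminal]
9. n7.sig = false  [terminal]
10. n5.val = 28  [28]
11. n5.live = "yx"  ["yx"]
12. n5.lim = "kv"  ["kv"]
13. n5.tag = true  [d₀.sig == false]
14. n8.hot = false  [B₀.hot == false]
15. n9.key = "mv"  [terminal]
16. n8.pre = 11  [11]
17. n10.hot = true  [S.tag == true]
18. n11.tag = false  [terminal]
19. n12.off = 24  [terminal]
20. n13.off = 28  [terminal]
21. n10.pre = 9  [h₀.off + h₁.off - 43]
22. n4.pre = 12  [S.val - 16]
23. n14.off = 19  [B₁.pre + 7]
24. n14.fin = false  [not B₀.hot]
25. n14.cnt = true  [B₁.pre > 11]
26. n15.hot = false  [C.fin == true]
27. n16.val = true  [terminal]
28. n17.val = true  [terminal]
29. n18.key = "vp"  [terminal]
30. n15.pre = 11  [len(f.key) + 9]
31. n19.key = "xk"  [terminal]
32. n14.sig = true  [C.fin or C.cnt]
33. n3.pre = 14  [B₁.pre + 2]
34. n0.val = 4  [B.pre - 10]
35. n0.live = "wp"  ["wp"]
36. n0.lim = "zw"  ["zw"]
37. n0.tag = false  [C.sig == true]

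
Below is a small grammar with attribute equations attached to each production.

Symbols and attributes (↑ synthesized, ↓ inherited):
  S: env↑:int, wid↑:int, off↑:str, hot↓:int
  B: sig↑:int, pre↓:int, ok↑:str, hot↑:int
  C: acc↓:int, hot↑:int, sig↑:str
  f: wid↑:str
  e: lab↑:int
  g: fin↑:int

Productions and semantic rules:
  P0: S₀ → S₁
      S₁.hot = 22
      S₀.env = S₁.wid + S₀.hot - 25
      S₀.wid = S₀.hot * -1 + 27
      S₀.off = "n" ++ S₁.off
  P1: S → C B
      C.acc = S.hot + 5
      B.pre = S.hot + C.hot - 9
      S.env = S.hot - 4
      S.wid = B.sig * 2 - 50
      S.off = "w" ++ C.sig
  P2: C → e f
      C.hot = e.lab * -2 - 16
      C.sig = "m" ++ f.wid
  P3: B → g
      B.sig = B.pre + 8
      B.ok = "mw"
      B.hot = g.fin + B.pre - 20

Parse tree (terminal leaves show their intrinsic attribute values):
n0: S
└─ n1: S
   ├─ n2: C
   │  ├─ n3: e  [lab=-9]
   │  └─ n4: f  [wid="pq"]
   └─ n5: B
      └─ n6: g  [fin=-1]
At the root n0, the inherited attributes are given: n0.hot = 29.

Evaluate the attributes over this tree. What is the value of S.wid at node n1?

1. n0.hot = 29  [given at root]
2. n1.hot = 22  [22]
3. n2.acc = 27  [S.hot + 5]
4. n3.lab = -9  [terminal]
5. n4.wid = "pq"  [terminal]
6. n2.hot = 2  [e.lab * -2 - 16]
7. n2.sig = "mpq"  ["m" ++ f.wid]
8. n5.pre = 15  [S.hot + C.hot - 9]
9. n6.fin = -1  [terminal]
10. n5.sig = 23  [B.pre + 8]
11. n5.ok = "mw"  ["mw"]
12. n5.hot = -6  [g.fin + B.pre - 20]
13. n1.env = 18  [S.hot - 4]
14. n1.wid = -4  [B.sig * 2 - 50]
15. n1.off = "wmpq"  ["w" ++ C.sig]
16. n0.env = 0  [S₁.wid + S₀.hot - 25]
17. n0.wid = -2  [S₀.hot * -1 + 27]
18. n0.off = "nwmpq"  ["n" ++ S₁.off]

-4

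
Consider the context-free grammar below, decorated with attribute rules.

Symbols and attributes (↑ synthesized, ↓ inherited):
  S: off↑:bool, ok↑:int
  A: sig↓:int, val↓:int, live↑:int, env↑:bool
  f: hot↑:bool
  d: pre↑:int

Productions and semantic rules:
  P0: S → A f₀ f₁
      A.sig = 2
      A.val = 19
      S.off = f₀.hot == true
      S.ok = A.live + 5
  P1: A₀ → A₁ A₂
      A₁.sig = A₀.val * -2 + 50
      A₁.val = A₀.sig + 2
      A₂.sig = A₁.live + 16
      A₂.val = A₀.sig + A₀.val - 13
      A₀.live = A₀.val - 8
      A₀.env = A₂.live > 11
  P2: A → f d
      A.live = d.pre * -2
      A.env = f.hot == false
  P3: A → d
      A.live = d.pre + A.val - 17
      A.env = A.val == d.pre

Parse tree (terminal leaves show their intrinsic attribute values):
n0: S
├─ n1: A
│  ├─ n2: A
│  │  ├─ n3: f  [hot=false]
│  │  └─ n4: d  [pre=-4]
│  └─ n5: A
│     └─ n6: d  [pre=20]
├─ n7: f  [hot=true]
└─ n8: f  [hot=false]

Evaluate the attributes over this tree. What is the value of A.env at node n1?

false

1. n1.sig = 2  [2]
2. n1.val = 19  [19]
3. n2.sig = 12  [A₀.val * -2 + 50]
4. n2.val = 4  [A₀.sig + 2]
5. n3.hot = false  [terminal]
6. n4.pre = -4  [terminal]
7. n2.live = 8  [d.pre * -2]
8. n2.env = true  [f.hot == false]
9. n5.sig = 24  [A₁.live + 16]
10. n5.val = 8  [A₀.sig + A₀.val - 13]
11. n6.pre = 20  [terminal]
12. n5.live = 11  [d.pre + A.val - 17]
13. n5.env = false  [A.val == d.pre]
14. n1.live = 11  [A₀.val - 8]
15. n1.env = false  [A₂.live > 11]
16. n7.hot = true  [terminal]
17. n8.hot = false  [terminal]
18. n0.off = true  [f₀.hot == true]
19. n0.ok = 16  [A.live + 5]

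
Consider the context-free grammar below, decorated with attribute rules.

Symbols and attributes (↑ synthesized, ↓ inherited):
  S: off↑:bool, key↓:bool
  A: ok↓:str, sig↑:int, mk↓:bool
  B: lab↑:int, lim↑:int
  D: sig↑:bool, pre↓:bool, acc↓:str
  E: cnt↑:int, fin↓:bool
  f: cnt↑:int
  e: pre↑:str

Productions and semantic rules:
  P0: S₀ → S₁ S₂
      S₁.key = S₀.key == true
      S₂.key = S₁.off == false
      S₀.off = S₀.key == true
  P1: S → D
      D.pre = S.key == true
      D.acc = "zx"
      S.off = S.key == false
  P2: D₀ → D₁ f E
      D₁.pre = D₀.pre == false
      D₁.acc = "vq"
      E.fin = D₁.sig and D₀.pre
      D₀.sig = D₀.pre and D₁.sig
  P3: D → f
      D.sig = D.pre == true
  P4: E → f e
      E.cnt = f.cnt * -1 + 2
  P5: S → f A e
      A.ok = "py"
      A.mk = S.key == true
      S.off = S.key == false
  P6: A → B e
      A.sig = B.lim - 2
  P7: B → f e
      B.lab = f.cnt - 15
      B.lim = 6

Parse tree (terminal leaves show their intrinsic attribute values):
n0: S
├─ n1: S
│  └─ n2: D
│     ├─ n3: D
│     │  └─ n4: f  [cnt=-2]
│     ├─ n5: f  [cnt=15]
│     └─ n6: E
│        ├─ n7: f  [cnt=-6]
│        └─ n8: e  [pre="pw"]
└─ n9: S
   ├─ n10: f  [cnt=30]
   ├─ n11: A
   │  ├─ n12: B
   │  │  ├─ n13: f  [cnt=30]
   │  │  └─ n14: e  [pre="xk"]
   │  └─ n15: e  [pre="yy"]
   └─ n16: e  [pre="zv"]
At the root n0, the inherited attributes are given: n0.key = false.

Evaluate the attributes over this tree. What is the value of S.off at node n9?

true

1. n0.key = false  [given at root]
2. n1.key = false  [S₀.key == true]
3. n2.pre = false  [S.key == true]
4. n2.acc = "zx"  ["zx"]
5. n3.pre = true  [D₀.pre == false]
6. n3.acc = "vq"  ["vq"]
7. n4.cnt = -2  [terminal]
8. n3.sig = true  [D.pre == true]
9. n5.cnt = 15  [terminal]
10. n6.fin = false  [D₁.sig and D₀.pre]
11. n7.cnt = -6  [terminal]
12. n8.pre = "pw"  [terminal]
13. n6.cnt = 8  [f.cnt * -1 + 2]
14. n2.sig = false  [D₀.pre and D₁.sig]
15. n1.off = true  [S.key == false]
16. n9.key = false  [S₁.off == false]
17. n10.cnt = 30  [terminal]
18. n11.ok = "py"  ["py"]
19. n11.mk = false  [S.key == true]
20. n13.cnt = 30  [terminal]
21. n14.pre = "xk"  [terminal]
22. n12.lab = 15  [f.cnt - 15]
23. n12.lim = 6  [6]
24. n15.pre = "yy"  [terminal]
25. n11.sig = 4  [B.lim - 2]
26. n16.pre = "zv"  [terminal]
27. n9.off = true  [S.key == false]
28. n0.off = false  [S₀.key == true]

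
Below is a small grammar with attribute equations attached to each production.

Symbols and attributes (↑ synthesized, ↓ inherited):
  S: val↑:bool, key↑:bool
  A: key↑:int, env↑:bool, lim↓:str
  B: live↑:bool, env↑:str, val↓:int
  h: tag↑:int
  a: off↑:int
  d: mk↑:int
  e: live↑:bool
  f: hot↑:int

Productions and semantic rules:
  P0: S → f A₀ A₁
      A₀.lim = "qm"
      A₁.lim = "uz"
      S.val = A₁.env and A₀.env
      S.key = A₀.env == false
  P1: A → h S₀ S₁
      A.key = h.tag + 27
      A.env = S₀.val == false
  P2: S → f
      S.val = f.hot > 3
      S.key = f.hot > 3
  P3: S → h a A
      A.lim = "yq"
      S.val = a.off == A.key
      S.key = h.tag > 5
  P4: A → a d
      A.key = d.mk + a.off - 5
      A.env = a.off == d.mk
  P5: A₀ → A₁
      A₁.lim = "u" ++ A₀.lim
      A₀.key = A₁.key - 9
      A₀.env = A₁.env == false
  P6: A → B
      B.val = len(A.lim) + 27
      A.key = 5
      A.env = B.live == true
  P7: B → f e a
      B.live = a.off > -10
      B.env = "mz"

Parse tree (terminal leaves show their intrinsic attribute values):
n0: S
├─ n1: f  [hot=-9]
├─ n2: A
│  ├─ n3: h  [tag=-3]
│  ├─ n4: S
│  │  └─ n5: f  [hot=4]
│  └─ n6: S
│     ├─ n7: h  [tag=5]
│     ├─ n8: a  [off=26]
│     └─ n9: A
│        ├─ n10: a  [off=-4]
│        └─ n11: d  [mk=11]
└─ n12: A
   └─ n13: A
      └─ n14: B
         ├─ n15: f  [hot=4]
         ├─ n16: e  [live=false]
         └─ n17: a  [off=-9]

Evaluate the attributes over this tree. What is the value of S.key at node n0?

1. n1.hot = -9  [terminal]
2. n2.lim = "qm"  ["qm"]
3. n3.tag = -3  [terminal]
4. n5.hot = 4  [terminal]
5. n4.val = true  [f.hot > 3]
6. n4.key = true  [f.hot > 3]
7. n7.tag = 5  [terminal]
8. n8.off = 26  [terminal]
9. n9.lim = "yq"  ["yq"]
10. n10.off = -4  [terminal]
11. n11.mk = 11  [terminal]
12. n9.key = 2  [d.mk + a.off - 5]
13. n9.env = false  [a.off == d.mk]
14. n6.val = false  [a.off == A.key]
15. n6.key = false  [h.tag > 5]
16. n2.key = 24  [h.tag + 27]
17. n2.env = false  [S₀.val == false]
18. n12.lim = "uz"  ["uz"]
19. n13.lim = "uuz"  ["u" ++ A₀.lim]
20. n14.val = 30  [len(A.lim) + 27]
21. n15.hot = 4  [terminal]
22. n16.live = false  [terminal]
23. n17.off = -9  [terminal]
24. n14.live = true  [a.off > -10]
25. n14.env = "mz"  ["mz"]
26. n13.key = 5  [5]
27. n13.env = true  [B.live == true]
28. n12.key = -4  [A₁.key - 9]
29. n12.env = false  [A₁.env == false]
30. n0.val = false  [A₁.env and A₀.env]
31. n0.key = true  [A₀.env == false]

true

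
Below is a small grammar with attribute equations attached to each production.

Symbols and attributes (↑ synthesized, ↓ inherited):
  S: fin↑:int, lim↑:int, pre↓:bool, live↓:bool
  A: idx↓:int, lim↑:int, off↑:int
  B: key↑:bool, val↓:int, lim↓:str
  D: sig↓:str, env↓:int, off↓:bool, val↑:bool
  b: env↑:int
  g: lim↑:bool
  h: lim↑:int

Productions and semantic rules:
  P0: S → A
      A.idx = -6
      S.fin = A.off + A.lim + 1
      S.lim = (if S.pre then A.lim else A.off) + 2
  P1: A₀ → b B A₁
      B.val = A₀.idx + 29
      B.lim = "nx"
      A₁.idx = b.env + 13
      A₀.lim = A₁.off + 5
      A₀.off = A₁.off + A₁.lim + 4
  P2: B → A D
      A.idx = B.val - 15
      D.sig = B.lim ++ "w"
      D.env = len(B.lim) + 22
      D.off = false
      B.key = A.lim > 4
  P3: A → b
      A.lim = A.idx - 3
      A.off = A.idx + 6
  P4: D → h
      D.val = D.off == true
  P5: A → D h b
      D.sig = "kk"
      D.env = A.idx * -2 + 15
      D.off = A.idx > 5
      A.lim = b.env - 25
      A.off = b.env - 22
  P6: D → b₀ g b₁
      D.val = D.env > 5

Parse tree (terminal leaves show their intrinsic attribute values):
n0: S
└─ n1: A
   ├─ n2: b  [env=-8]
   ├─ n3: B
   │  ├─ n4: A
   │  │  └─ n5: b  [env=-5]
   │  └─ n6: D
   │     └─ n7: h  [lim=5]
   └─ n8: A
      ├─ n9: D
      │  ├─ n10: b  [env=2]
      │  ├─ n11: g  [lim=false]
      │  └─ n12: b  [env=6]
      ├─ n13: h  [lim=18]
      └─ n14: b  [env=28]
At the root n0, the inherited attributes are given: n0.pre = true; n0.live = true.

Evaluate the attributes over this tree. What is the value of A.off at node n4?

14

1. n0.pre = true  [given at root]
2. n0.live = true  [given at root]
3. n1.idx = -6  [-6]
4. n2.env = -8  [terminal]
5. n3.val = 23  [A₀.idx + 29]
6. n3.lim = "nx"  ["nx"]
7. n4.idx = 8  [B.val - 15]
8. n5.env = -5  [terminal]
9. n4.lim = 5  [A.idx - 3]
10. n4.off = 14  [A.idx + 6]
11. n6.sig = "nxw"  [B.lim ++ "w"]
12. n6.env = 24  [len(B.lim) + 22]
13. n6.off = false  [false]
14. n7.lim = 5  [terminal]
15. n6.val = false  [D.off == true]
16. n3.key = true  [A.lim > 4]
17. n8.idx = 5  [b.env + 13]
18. n9.sig = "kk"  ["kk"]
19. n9.env = 5  [A.idx * -2 + 15]
20. n9.off = false  [A.idx > 5]
21. n10.env = 2  [terminal]
22. n11.lim = false  [terminal]
23. n12.env = 6  [terminal]
24. n9.val = false  [D.env > 5]
25. n13.lim = 18  [terminal]
26. n14.env = 28  [terminal]
27. n8.lim = 3  [b.env - 25]
28. n8.off = 6  [b.env - 22]
29. n1.lim = 11  [A₁.off + 5]
30. n1.off = 13  [A₁.off + A₁.lim + 4]
31. n0.fin = 25  [A.off + A.lim + 1]
32. n0.lim = 13  [(if S.pre then A.lim else A.off) + 2]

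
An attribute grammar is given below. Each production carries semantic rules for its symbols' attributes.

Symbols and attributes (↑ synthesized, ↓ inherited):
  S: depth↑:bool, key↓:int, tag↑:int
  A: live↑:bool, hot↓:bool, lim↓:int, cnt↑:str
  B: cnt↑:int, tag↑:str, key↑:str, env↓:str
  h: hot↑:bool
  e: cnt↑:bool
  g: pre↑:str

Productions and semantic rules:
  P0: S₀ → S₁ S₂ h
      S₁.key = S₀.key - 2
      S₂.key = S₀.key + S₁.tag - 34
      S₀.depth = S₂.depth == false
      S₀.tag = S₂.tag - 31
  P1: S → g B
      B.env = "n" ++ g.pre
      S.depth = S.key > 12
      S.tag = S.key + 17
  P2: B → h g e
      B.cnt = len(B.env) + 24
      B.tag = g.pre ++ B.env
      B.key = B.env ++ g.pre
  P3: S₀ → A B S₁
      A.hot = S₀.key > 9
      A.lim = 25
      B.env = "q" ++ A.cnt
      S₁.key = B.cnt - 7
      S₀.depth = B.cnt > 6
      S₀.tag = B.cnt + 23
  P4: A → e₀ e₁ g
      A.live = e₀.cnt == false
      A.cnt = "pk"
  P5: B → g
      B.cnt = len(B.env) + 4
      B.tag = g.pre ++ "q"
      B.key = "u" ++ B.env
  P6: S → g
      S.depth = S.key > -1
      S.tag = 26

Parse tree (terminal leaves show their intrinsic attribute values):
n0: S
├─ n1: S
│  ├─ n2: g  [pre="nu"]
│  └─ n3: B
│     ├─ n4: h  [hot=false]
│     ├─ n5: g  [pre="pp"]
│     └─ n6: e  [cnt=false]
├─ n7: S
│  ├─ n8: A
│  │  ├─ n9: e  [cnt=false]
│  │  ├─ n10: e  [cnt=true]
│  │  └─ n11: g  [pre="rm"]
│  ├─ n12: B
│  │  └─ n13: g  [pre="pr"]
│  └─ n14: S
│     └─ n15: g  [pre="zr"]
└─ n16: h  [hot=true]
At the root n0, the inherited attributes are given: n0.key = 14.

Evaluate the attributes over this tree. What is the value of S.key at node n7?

1. n0.key = 14  [given at root]
2. n1.key = 12  [S₀.key - 2]
3. n2.pre = "nu"  [terminal]
4. n3.env = "nnu"  ["n" ++ g.pre]
5. n4.hot = false  [terminal]
6. n5.pre = "pp"  [terminal]
7. n6.cnt = false  [terminal]
8. n3.cnt = 27  [len(B.env) + 24]
9. n3.tag = "ppnnu"  [g.pre ++ B.env]
10. n3.key = "nnupp"  [B.env ++ g.pre]
11. n1.depth = false  [S.key > 12]
12. n1.tag = 29  [S.key + 17]
13. n7.key = 9  [S₀.key + S₁.tag - 34]
14. n8.hot = false  [S₀.key > 9]
15. n8.lim = 25  [25]
16. n9.cnt = false  [terminal]
17. n10.cnt = true  [terminal]
18. n11.pre = "rm"  [terminal]
19. n8.live = true  [e₀.cnt == false]
20. n8.cnt = "pk"  ["pk"]
21. n12.env = "qpk"  ["q" ++ A.cnt]
22. n13.pre = "pr"  [terminal]
23. n12.cnt = 7  [len(B.env) + 4]
24. n12.tag = "prq"  [g.pre ++ "q"]
25. n12.key = "uqpk"  ["u" ++ B.env]
26. n14.key = 0  [B.cnt - 7]
27. n15.pre = "zr"  [terminal]
28. n14.depth = true  [S.key > -1]
29. n14.tag = 26  [26]
30. n7.depth = true  [B.cnt > 6]
31. n7.tag = 30  [B.cnt + 23]
32. n16.hot = true  [terminal]
33. n0.depth = false  [S₂.depth == false]
34. n0.tag = -1  [S₂.tag - 31]

9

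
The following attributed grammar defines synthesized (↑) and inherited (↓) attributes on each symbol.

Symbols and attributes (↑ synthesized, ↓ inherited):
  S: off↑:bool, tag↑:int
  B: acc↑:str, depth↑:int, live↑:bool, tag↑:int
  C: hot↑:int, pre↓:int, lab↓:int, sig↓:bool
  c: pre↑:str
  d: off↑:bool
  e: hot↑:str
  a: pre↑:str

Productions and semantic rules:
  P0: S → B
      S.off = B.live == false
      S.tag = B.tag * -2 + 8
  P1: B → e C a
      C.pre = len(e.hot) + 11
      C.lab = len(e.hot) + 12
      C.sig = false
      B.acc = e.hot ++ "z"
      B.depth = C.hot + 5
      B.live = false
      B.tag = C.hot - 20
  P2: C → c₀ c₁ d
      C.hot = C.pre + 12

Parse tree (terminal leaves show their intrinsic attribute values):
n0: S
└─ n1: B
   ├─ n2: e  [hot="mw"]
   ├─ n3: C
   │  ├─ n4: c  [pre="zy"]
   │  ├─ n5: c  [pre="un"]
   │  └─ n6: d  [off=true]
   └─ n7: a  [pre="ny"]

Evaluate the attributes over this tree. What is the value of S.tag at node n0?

1. n2.hot = "mw"  [terminal]
2. n3.pre = 13  [len(e.hot) + 11]
3. n3.lab = 14  [len(e.hot) + 12]
4. n3.sig = false  [false]
5. n4.pre = "zy"  [terminal]
6. n5.pre = "un"  [terminal]
7. n6.off = true  [terminal]
8. n3.hot = 25  [C.pre + 12]
9. n7.pre = "ny"  [terminal]
10. n1.acc = "mwz"  [e.hot ++ "z"]
11. n1.depth = 30  [C.hot + 5]
12. n1.live = false  [false]
13. n1.tag = 5  [C.hot - 20]
14. n0.off = true  [B.live == false]
15. n0.tag = -2  [B.tag * -2 + 8]

-2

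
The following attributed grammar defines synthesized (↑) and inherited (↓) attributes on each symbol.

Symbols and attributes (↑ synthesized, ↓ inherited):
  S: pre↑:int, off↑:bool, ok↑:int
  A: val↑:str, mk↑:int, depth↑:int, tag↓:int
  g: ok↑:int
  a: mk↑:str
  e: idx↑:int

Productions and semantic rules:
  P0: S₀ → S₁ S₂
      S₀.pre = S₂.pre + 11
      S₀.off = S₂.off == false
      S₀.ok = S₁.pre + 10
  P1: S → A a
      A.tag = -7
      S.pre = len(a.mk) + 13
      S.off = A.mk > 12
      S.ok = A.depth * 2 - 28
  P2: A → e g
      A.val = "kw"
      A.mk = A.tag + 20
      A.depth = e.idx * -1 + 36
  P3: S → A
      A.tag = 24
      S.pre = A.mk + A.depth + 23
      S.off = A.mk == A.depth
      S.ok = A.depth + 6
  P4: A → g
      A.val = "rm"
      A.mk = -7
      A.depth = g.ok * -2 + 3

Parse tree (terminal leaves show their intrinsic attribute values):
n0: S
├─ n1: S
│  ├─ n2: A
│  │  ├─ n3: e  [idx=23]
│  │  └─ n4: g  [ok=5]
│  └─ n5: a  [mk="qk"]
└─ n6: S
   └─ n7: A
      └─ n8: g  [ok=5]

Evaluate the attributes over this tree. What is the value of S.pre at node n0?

1. n2.tag = -7  [-7]
2. n3.idx = 23  [terminal]
3. n4.ok = 5  [terminal]
4. n2.val = "kw"  ["kw"]
5. n2.mk = 13  [A.tag + 20]
6. n2.depth = 13  [e.idx * -1 + 36]
7. n5.mk = "qk"  [terminal]
8. n1.pre = 15  [len(a.mk) + 13]
9. n1.off = true  [A.mk > 12]
10. n1.ok = -2  [A.depth * 2 - 28]
11. n7.tag = 24  [24]
12. n8.ok = 5  [terminal]
13. n7.val = "rm"  ["rm"]
14. n7.mk = -7  [-7]
15. n7.depth = -7  [g.ok * -2 + 3]
16. n6.pre = 9  [A.mk + A.depth + 23]
17. n6.off = true  [A.mk == A.depth]
18. n6.ok = -1  [A.depth + 6]
19. n0.pre = 20  [S₂.pre + 11]
20. n0.off = false  [S₂.off == false]
21. n0.ok = 25  [S₁.pre + 10]

20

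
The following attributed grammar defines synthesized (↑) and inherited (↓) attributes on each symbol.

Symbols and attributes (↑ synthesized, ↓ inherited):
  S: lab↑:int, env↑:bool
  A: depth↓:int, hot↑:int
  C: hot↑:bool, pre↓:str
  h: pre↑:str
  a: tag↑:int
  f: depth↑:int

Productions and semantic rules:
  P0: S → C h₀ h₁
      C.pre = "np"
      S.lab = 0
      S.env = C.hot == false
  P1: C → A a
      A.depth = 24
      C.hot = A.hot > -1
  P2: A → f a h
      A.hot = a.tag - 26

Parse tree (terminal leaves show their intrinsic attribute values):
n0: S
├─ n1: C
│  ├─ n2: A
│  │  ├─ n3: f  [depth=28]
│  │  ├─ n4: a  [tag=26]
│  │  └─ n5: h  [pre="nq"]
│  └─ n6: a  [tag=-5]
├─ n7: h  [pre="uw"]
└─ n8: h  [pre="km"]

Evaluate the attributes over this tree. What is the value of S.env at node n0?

1. n1.pre = "np"  ["np"]
2. n2.depth = 24  [24]
3. n3.depth = 28  [terminal]
4. n4.tag = 26  [terminal]
5. n5.pre = "nq"  [terminal]
6. n2.hot = 0  [a.tag - 26]
7. n6.tag = -5  [terminal]
8. n1.hot = true  [A.hot > -1]
9. n7.pre = "uw"  [terminal]
10. n8.pre = "km"  [terminal]
11. n0.lab = 0  [0]
12. n0.env = false  [C.hot == false]

false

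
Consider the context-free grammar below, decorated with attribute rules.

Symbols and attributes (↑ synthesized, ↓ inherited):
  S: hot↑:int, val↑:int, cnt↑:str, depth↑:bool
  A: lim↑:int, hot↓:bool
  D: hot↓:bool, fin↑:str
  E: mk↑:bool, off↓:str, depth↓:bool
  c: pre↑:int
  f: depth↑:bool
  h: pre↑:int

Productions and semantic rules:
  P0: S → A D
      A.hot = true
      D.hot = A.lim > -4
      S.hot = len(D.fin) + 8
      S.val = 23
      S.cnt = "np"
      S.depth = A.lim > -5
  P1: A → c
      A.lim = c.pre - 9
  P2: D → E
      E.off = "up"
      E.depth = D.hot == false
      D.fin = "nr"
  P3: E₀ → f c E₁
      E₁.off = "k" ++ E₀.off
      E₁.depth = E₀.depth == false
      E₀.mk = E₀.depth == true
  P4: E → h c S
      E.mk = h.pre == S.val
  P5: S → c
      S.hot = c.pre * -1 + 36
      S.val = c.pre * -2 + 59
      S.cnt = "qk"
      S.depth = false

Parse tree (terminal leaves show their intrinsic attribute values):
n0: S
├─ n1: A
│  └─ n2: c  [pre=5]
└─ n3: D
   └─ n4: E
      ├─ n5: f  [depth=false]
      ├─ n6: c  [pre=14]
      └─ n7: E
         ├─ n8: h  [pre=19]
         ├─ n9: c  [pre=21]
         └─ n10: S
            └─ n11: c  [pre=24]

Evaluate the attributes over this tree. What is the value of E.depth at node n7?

1. n1.hot = true  [true]
2. n2.pre = 5  [terminal]
3. n1.lim = -4  [c.pre - 9]
4. n3.hot = false  [A.lim > -4]
5. n4.off = "up"  ["up"]
6. n4.depth = true  [D.hot == false]
7. n5.depth = false  [terminal]
8. n6.pre = 14  [terminal]
9. n7.off = "kup"  ["k" ++ E₀.off]
10. n7.depth = false  [E₀.depth == false]
11. n8.pre = 19  [terminal]
12. n9.pre = 21  [terminal]
13. n11.pre = 24  [terminal]
14. n10.hot = 12  [c.pre * -1 + 36]
15. n10.val = 11  [c.pre * -2 + 59]
16. n10.cnt = "qk"  ["qk"]
17. n10.depth = false  [false]
18. n7.mk = false  [h.pre == S.val]
19. n4.mk = true  [E₀.depth == true]
20. n3.fin = "nr"  ["nr"]
21. n0.hot = 10  [len(D.fin) + 8]
22. n0.val = 23  [23]
23. n0.cnt = "np"  ["np"]
24. n0.depth = true  [A.lim > -5]

false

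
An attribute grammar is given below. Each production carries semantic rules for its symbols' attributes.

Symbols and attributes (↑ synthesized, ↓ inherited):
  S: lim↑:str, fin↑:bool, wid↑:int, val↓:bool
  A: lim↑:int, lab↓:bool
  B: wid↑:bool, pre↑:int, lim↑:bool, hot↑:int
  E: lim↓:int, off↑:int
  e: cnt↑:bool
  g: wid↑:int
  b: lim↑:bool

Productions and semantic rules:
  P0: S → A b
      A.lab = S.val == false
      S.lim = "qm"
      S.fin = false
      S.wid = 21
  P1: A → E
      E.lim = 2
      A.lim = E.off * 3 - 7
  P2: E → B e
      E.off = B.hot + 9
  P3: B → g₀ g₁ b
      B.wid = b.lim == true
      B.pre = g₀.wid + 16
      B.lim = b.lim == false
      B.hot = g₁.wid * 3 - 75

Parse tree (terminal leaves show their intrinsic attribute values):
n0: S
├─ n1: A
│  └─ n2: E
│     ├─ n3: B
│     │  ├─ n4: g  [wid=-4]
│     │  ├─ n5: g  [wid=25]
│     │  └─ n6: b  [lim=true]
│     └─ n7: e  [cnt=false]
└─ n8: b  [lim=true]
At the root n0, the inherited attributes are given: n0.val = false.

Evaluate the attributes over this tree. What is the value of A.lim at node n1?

20

1. n0.val = false  [given at root]
2. n1.lab = true  [S.val == false]
3. n2.lim = 2  [2]
4. n4.wid = -4  [terminal]
5. n5.wid = 25  [terminal]
6. n6.lim = true  [terminal]
7. n3.wid = true  [b.lim == true]
8. n3.pre = 12  [g₀.wid + 16]
9. n3.lim = false  [b.lim == false]
10. n3.hot = 0  [g₁.wid * 3 - 75]
11. n7.cnt = false  [terminal]
12. n2.off = 9  [B.hot + 9]
13. n1.lim = 20  [E.off * 3 - 7]
14. n8.lim = true  [terminal]
15. n0.lim = "qm"  ["qm"]
16. n0.fin = false  [false]
17. n0.wid = 21  [21]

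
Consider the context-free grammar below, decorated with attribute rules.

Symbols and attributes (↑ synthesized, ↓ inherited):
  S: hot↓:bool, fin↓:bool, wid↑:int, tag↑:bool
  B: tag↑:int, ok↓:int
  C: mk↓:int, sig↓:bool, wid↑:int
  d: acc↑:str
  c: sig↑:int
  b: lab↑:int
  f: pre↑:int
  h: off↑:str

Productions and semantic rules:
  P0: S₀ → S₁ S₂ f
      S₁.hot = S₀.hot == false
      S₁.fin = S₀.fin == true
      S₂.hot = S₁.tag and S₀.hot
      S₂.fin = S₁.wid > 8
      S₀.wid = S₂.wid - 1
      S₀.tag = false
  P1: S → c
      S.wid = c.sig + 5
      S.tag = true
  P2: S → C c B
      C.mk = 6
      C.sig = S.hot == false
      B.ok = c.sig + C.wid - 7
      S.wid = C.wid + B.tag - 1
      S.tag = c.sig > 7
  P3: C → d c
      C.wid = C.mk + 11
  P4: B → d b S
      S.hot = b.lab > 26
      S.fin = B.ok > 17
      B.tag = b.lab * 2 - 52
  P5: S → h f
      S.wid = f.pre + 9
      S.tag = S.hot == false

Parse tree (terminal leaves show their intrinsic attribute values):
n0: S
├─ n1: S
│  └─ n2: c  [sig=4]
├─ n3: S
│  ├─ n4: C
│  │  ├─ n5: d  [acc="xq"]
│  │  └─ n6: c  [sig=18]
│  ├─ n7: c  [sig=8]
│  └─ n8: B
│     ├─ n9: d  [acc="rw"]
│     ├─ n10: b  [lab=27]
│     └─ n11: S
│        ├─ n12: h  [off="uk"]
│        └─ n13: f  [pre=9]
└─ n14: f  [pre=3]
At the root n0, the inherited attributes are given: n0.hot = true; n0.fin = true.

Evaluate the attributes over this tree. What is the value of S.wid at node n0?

17

1. n0.hot = true  [given at root]
2. n0.fin = true  [given at root]
3. n1.hot = false  [S₀.hot == false]
4. n1.fin = true  [S₀.fin == true]
5. n2.sig = 4  [terminal]
6. n1.wid = 9  [c.sig + 5]
7. n1.tag = true  [true]
8. n3.hot = true  [S₁.tag and S₀.hot]
9. n3.fin = true  [S₁.wid > 8]
10. n4.mk = 6  [6]
11. n4.sig = false  [S.hot == false]
12. n5.acc = "xq"  [terminal]
13. n6.sig = 18  [terminal]
14. n4.wid = 17  [C.mk + 11]
15. n7.sig = 8  [terminal]
16. n8.ok = 18  [c.sig + C.wid - 7]
17. n9.acc = "rw"  [terminal]
18. n10.lab = 27  [terminal]
19. n11.hot = true  [b.lab > 26]
20. n11.fin = true  [B.ok > 17]
21. n12.off = "uk"  [terminal]
22. n13.pre = 9  [terminal]
23. n11.wid = 18  [f.pre + 9]
24. n11.tag = false  [S.hot == false]
25. n8.tag = 2  [b.lab * 2 - 52]
26. n3.wid = 18  [C.wid + B.tag - 1]
27. n3.tag = true  [c.sig > 7]
28. n14.pre = 3  [terminal]
29. n0.wid = 17  [S₂.wid - 1]
30. n0.tag = false  [false]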